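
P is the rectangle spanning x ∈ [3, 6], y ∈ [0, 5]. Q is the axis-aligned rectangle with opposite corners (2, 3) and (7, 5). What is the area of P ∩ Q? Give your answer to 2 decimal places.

|P∩Q|: x∈[3,6], y∈[3,5] → 3·2 = 6.

6.00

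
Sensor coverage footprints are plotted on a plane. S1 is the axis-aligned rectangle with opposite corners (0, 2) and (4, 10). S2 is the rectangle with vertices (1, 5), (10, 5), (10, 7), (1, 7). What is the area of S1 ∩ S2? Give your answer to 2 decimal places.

|S1∩S2|: x∈[1,4], y∈[5,7] → 3·2 = 6.

6.00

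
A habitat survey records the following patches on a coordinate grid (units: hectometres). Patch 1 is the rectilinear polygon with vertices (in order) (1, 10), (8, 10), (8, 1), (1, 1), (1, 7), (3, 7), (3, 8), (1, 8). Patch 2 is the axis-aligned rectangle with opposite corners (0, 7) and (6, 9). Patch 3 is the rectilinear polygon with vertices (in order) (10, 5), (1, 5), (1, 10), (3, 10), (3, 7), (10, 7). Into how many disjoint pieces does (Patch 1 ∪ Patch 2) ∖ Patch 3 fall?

3

(Patch 1 ∪ Patch 2) ∖ Patch 3 splits into 3 disjoint pieces (area 15, area 28, area 2).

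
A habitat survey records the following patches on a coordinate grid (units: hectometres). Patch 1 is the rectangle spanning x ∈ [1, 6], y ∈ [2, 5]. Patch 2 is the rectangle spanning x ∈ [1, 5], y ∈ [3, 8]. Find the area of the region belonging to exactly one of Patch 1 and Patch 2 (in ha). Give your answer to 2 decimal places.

19.00

|Patch 1∩Patch 2|: x∈[1,5], y∈[3,5] → 4·2 = 8.
|Patch 1 △ Patch 2| = |Patch 1| + |Patch 2| − 2·|Patch 1∩Patch 2| = 15 + 20 − 16 = 19.00.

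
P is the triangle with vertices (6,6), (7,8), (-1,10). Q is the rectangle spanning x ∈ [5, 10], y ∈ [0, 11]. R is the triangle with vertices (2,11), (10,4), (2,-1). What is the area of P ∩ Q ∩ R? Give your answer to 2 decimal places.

2.04

The intersection is the polygon with vertices (6,6), (5,6.571), (5,8.375), (6.522,7.043).
By the shoelace formula its area is 2.04.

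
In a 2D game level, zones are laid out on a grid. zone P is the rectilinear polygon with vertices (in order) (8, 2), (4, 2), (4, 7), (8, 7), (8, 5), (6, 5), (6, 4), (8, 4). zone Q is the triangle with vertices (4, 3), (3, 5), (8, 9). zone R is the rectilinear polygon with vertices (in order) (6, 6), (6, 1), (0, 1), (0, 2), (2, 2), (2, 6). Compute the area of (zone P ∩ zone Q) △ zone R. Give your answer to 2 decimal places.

|zone P ∩ zone Q| = 4.4333.
|(zone P ∩ zone Q) ∩ zone R| = 2.975.
|(zone P ∩ zone Q) △ zone R| = 4.4333 + 22 − 5.95 = 20.48.

20.48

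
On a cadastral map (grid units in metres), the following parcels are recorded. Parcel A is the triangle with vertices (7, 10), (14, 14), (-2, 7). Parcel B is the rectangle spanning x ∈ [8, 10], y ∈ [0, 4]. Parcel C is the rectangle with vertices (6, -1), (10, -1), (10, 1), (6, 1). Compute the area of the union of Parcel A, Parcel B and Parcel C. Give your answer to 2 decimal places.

21.50

By inclusion–exclusion:
Individual areas: |Parcel A| = 7.5, |Parcel B| = 8, |Parcel C| = 8.
|Parcel A∩Parcel B| = 0.
|Parcel A∩Parcel C| = 0.
|Parcel B∩Parcel C|: x∈[8,10], y∈[0,1] → 2·1 = 2.
|Parcel A∩Parcel B∩Parcel C| = 0.
|Parcel A ∪ Parcel B ∪ Parcel C| = 23.5 − 2 + 0 = 21.50.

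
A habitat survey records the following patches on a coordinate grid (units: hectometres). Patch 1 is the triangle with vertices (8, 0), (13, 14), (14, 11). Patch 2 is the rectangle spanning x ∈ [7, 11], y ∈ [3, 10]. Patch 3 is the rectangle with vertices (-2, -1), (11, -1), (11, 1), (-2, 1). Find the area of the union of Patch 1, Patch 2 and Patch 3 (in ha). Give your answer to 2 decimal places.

64.90

By inclusion–exclusion:
Individual areas: |Patch 1| = 14.5, |Patch 2| = 28, |Patch 3| = 26.
|Patch 1∩Patch 2| = 3.5026.
|Patch 1∩Patch 3| = 0.0942.
|Patch 2∩Patch 3| = 0 (no overlap).
|Patch 1∩Patch 2∩Patch 3| = 0.
|Patch 1 ∪ Patch 2 ∪ Patch 3| = 68.5 − 3.5968 + 0 = 64.90.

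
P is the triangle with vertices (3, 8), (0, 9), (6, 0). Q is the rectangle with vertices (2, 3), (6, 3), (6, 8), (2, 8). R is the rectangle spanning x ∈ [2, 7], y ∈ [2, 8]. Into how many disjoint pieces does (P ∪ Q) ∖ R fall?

2

(P ∪ Q) ∖ R splits into 2 disjoint pieces (area 2.5, area 0.5833).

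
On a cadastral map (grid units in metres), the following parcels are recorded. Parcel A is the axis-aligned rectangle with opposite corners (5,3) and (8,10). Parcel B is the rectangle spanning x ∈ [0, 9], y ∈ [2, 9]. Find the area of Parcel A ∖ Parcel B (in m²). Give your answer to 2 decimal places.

|Parcel A∩Parcel B|: x∈[5,8], y∈[3,9] → 3·6 = 18.
|Parcel A| = 21.
|Parcel A ∖ Parcel B| = |Parcel A| − |Parcel A∩Parcel B| = 21 − 18 = 3.00.

3.00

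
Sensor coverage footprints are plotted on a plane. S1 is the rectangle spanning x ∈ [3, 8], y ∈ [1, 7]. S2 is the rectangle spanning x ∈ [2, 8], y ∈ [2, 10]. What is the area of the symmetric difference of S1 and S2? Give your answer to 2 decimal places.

|S1∩S2|: x∈[3,8], y∈[2,7] → 5·5 = 25.
|S1 △ S2| = |S1| + |S2| − 2·|S1∩S2| = 30 + 48 − 50 = 28.00.

28.00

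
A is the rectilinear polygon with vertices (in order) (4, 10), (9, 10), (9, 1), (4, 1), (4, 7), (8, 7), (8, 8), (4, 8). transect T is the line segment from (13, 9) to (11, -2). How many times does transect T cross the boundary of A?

The segment lies entirely outside A and never meets its boundary.

0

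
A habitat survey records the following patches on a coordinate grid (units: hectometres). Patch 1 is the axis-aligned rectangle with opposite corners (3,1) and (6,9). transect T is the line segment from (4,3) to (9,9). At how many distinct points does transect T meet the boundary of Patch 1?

1

The segment meets the boundary at (6,5.4).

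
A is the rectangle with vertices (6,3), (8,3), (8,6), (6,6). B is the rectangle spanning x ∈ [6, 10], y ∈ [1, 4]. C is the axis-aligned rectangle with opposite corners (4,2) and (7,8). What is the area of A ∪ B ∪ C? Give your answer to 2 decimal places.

30.00

By inclusion–exclusion:
Individual areas: |A| = 6, |B| = 12, |C| = 18.
|A∩B|: x∈[6,8], y∈[3,4] → 2·1 = 2.
|A∩C|: x∈[6,7], y∈[3,6] → 1·3 = 3.
|B∩C|: x∈[6,7], y∈[2,4] → 1·2 = 2.
|A∩B∩C| = 1.
|A ∪ B ∪ C| = 36 − 7 + 1 = 30.00.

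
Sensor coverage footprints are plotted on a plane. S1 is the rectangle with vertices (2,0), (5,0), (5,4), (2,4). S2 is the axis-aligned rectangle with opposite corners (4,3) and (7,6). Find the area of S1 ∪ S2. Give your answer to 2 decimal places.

20.00

By inclusion–exclusion:
Individual areas: |S1| = 12, |S2| = 9.
|S1∩S2|: x∈[4,5], y∈[3,4] → 1·1 = 1.
|S1 ∪ S2| = 21 − 1 = 20.00.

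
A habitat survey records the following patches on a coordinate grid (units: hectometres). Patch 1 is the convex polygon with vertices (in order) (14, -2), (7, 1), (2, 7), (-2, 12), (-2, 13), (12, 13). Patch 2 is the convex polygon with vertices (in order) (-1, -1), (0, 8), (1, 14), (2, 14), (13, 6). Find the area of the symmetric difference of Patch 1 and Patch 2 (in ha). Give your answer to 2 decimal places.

104.59

|Patch 1| = 138.5, |Patch 2| = 103.5, |Patch 1∩Patch 2| = 68.705.
|Patch 1 △ Patch 2| = |Patch 1| + |Patch 2| − 2·|Patch 1∩Patch 2| = 138.5 + 103.5 − 137.4101 = 104.59.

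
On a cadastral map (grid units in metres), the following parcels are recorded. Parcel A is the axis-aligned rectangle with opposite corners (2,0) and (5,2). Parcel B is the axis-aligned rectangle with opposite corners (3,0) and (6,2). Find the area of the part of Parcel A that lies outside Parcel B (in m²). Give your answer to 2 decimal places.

|Parcel A∩Parcel B|: x∈[3,5], y∈[0,2] → 2·2 = 4.
|Parcel A| = 6.
|Parcel A ∖ Parcel B| = |Parcel A| − |Parcel A∩Parcel B| = 6 − 4 = 2.00.

2.00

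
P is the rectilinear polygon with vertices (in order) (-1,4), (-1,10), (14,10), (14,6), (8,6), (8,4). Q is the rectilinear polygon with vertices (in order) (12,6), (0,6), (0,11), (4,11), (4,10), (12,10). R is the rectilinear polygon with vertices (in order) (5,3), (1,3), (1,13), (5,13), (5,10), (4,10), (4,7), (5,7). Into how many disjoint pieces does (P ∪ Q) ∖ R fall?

(P ∪ Q) ∖ R splits into 2 disjoint pieces (area 13, area 45).

2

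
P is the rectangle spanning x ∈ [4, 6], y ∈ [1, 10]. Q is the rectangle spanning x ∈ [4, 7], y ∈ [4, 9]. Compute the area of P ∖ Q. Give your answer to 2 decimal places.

|P∩Q|: x∈[4,6], y∈[4,9] → 2·5 = 10.
|P| = 18.
|P ∖ Q| = |P| − |P∩Q| = 18 − 10 = 8.00.

8.00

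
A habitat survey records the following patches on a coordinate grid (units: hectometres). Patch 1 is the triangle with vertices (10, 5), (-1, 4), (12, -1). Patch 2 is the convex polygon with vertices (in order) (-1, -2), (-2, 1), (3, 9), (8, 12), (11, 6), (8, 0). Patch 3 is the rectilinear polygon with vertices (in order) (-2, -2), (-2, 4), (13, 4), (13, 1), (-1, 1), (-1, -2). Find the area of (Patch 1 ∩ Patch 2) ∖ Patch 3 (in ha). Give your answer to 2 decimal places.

|Patch 1 ∩ Patch 2| = 24.9605.
|(Patch 1 ∩ Patch 2) ∩ Patch 3| = 18.9313.
|(Patch 1 ∩ Patch 2) ∖ Patch 3| = 24.9605 − 18.9313 = 6.03.

6.03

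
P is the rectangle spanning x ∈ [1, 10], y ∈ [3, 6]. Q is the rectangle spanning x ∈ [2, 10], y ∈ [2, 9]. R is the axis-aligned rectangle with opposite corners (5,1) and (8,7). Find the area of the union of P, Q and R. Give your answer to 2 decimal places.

62.00

By inclusion–exclusion:
Individual areas: |P| = 27, |Q| = 56, |R| = 18.
|P∩Q|: x∈[2,10], y∈[3,6] → 8·3 = 24.
|P∩R|: x∈[5,8], y∈[3,6] → 3·3 = 9.
|Q∩R|: x∈[5,8], y∈[2,7] → 3·5 = 15.
|P∩Q∩R| = 9.
|P ∪ Q ∪ R| = 101 − 48 + 9 = 62.00.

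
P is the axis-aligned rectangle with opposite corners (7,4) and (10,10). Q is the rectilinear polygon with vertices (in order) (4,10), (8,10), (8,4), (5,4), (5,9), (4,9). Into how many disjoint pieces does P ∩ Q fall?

P ∩ Q is a single connected region.

1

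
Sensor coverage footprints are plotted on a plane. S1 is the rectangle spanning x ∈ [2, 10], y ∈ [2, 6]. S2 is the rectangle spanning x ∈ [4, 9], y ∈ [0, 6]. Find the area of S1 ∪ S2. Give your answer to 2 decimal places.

By inclusion–exclusion:
Individual areas: |S1| = 32, |S2| = 30.
|S1∩S2|: x∈[4,9], y∈[2,6] → 5·4 = 20.
|S1 ∪ S2| = 62 − 20 = 42.00.

42.00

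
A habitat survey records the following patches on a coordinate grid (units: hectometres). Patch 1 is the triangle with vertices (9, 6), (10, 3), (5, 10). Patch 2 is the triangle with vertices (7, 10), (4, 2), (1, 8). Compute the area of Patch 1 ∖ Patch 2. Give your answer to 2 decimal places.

3.66

|Patch 1| = 4, |Patch 1∩Patch 2| = 0.3431.
|Patch 1 ∖ Patch 2| = |Patch 1| − |Patch 1∩Patch 2| = 4 − 0.3431 = 3.66.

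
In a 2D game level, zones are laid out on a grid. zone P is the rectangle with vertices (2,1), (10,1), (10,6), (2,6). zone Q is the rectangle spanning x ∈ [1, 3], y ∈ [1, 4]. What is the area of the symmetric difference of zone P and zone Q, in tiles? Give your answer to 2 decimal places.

40.00

|zone P∩zone Q|: x∈[2,3], y∈[1,4] → 1·3 = 3.
|zone P △ zone Q| = |zone P| + |zone Q| − 2·|zone P∩zone Q| = 40 + 6 − 6 = 40.00.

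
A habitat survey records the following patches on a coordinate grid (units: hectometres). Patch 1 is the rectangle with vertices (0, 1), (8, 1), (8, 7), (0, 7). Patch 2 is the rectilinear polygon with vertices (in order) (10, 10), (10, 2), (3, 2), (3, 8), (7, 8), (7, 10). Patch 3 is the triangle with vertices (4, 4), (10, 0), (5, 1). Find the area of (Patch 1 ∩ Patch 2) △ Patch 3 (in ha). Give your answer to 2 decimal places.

|Patch 1 ∩ Patch 2| = 25.
|(Patch 1 ∩ Patch 2) ∩ Patch 3| = 2.3333.
|(Patch 1 ∩ Patch 2) △ Patch 3| = 25 + 7 − 4.6667 = 27.33.

27.33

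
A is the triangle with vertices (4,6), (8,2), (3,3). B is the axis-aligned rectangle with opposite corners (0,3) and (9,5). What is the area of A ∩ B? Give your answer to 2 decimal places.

The intersection is the polygon with vertices (7,3), (3,3), (3.667,5), (5,5).
By the shoelace formula its area is 5.33.

5.33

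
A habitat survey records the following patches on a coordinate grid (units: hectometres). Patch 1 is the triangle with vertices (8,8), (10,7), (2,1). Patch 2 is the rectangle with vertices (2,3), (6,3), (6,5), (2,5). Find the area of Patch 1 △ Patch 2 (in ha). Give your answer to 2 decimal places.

13.62

|Patch 1| = 10, |Patch 2| = 8, |Patch 1∩Patch 2| = 2.1905.
|Patch 1 △ Patch 2| = |Patch 1| + |Patch 2| − 2·|Patch 1∩Patch 2| = 10 + 8 − 4.381 = 13.62.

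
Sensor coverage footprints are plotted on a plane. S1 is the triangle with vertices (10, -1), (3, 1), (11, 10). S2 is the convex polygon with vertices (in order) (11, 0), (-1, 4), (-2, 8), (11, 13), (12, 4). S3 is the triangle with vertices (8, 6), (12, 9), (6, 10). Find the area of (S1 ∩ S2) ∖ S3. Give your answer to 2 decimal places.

|S1 ∩ S2| = 29.8739.
|(S1 ∩ S2) ∩ S3| = 3.2379.
|(S1 ∩ S2) ∖ S3| = 29.8739 − 3.2379 = 26.64.

26.64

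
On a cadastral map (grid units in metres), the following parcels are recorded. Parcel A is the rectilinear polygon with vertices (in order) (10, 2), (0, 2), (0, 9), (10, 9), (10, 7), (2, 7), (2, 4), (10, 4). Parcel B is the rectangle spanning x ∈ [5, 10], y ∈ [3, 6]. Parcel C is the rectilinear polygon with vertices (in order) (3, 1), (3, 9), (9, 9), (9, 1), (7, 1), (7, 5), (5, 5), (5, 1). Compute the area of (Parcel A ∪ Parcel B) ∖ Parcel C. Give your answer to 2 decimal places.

|Parcel A ∪ Parcel B| = 56.
|(Parcel A ∪ Parcel B) ∩ Parcel C| = 26.
|(Parcel A ∪ Parcel B) ∖ Parcel C| = 56 − 26 = 30.00.

30.00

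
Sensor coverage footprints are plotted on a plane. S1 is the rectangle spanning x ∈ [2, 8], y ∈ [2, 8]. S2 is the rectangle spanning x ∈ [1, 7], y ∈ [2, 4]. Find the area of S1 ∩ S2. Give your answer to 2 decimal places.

10.00

|S1∩S2|: x∈[2,7], y∈[2,4] → 5·2 = 10.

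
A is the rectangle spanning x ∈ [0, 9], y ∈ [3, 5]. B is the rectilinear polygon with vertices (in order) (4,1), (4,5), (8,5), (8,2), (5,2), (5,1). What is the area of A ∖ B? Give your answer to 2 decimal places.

|A| = 18, |A∩B| = 8.
|A ∖ B| = |A| − |A∩B| = 18 − 8 = 10.00.

10.00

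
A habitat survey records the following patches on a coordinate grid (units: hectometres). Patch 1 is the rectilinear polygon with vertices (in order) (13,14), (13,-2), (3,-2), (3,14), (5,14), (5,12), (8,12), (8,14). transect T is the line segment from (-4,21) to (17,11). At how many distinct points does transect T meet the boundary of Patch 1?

The segment meets the boundary at (13,12.905), (10.7,14).

2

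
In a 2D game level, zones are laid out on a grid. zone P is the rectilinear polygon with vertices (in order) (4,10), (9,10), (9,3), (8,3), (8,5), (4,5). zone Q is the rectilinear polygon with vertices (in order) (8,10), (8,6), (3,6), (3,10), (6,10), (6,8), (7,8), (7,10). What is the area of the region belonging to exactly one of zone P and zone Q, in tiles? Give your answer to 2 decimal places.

|zone P| = 27, |zone Q| = 18, |zone P∩zone Q| = 14.
|zone P △ zone Q| = |zone P| + |zone Q| − 2·|zone P∩zone Q| = 27 + 18 − 28 = 17.00.

17.00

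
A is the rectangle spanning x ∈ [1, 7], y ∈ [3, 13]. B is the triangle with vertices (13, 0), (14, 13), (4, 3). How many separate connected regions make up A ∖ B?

A ∖ B is a single connected region.

1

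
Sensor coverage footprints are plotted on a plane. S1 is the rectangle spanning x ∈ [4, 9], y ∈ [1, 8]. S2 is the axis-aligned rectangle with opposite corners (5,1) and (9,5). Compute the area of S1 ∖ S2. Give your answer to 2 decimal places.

|S1∩S2|: x∈[5,9], y∈[1,5] → 4·4 = 16.
|S1| = 35.
|S1 ∖ S2| = |S1| − |S1∩S2| = 35 − 16 = 19.00.

19.00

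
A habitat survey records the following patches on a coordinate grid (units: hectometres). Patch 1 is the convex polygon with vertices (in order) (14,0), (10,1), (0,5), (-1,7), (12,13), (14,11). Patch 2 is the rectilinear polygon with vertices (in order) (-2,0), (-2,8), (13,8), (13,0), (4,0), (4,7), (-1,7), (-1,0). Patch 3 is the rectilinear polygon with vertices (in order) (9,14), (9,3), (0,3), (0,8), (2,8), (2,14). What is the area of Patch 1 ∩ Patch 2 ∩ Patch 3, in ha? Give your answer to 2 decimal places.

28.49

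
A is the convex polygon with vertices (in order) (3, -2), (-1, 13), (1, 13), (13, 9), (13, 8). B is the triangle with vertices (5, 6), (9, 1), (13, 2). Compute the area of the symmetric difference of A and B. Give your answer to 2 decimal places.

110.00

|A| = 106, |B| = 12, |A∩B| = 4.
|A △ B| = |A| + |B| − 2·|A∩B| = 106 + 12 − 8 = 110.00.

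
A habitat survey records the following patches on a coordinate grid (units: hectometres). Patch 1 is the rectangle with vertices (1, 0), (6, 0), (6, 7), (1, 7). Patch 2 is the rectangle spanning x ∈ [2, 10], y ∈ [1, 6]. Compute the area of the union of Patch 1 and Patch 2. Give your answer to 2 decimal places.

55.00

By inclusion–exclusion:
Individual areas: |Patch 1| = 35, |Patch 2| = 40.
|Patch 1∩Patch 2|: x∈[2,6], y∈[1,6] → 4·5 = 20.
|Patch 1 ∪ Patch 2| = 75 − 20 = 55.00.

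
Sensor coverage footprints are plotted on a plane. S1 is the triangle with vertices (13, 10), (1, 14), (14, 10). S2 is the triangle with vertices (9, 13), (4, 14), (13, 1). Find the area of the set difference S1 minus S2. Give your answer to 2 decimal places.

1.25

|S1| = 2, |S1∩S2| = 0.754.
|S1 ∖ S2| = |S1| − |S1∩S2| = 2 − 0.754 = 1.25.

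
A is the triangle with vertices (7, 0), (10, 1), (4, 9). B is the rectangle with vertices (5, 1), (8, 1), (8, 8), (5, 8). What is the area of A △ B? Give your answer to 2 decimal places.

|A| = 15, |B| = 21, |A∩B| = 9.8333.
|A △ B| = |A| + |B| − 2·|A∩B| = 15 + 21 − 19.6667 = 16.33.

16.33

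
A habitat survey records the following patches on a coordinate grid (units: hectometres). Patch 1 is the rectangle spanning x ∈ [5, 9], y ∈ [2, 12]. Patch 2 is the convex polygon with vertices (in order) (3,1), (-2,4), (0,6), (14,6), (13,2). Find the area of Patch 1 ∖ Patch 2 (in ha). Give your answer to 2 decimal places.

|Patch 1| = 40, |Patch 1∩Patch 2| = 16.
|Patch 1 ∖ Patch 2| = |Patch 1| − |Patch 1∩Patch 2| = 40 − 16 = 24.00.

24.00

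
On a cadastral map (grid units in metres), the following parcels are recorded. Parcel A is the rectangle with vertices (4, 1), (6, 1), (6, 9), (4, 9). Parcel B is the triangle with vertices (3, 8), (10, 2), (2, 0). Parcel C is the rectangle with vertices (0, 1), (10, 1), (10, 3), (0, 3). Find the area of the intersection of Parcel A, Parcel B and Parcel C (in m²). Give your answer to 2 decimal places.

The intersection is the polygon with vertices (4,1), (4,3), (6,3), (6,1).
By the shoelace formula its area is 4.00.

4.00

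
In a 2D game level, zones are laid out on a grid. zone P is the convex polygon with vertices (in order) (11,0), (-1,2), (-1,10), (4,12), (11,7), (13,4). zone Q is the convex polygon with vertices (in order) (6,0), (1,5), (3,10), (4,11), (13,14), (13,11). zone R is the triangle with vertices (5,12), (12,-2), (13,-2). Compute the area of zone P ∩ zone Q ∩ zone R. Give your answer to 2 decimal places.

1.89

The intersection is the polygon with vertices (5.69,10.793), (9.086,4.849), (8.8,4.4), (5.556,10.889).
By the shoelace formula its area is 1.89.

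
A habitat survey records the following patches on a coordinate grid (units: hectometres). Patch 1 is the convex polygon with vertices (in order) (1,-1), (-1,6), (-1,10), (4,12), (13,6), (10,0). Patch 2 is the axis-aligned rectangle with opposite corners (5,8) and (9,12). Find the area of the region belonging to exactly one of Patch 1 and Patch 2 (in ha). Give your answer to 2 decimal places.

126.50

|Patch 1| = 126.5, |Patch 2| = 16, |Patch 1∩Patch 2| = 8.
|Patch 1 △ Patch 2| = |Patch 1| + |Patch 2| − 2·|Patch 1∩Patch 2| = 126.5 + 16 − 16 = 126.50.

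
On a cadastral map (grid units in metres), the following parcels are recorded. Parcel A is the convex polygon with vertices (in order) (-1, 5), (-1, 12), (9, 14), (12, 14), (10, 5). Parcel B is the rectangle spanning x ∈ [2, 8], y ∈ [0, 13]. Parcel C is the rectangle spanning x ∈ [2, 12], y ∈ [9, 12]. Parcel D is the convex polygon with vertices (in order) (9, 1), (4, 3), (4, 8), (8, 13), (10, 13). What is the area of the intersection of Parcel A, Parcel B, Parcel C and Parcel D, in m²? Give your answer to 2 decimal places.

The intersection is the polygon with vertices (4.8,9), (7.2,12), (8,12), (8,9).
By the shoelace formula its area is 6.00.

6.00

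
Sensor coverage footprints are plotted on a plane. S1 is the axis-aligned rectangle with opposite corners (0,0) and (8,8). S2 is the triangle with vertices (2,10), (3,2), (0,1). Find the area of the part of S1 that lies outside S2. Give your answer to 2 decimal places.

52.19

|S1| = 64, |S1∩S2| = 11.8056.
|S1 ∖ S2| = |S1| − |S1∩S2| = 64 − 11.8056 = 52.19.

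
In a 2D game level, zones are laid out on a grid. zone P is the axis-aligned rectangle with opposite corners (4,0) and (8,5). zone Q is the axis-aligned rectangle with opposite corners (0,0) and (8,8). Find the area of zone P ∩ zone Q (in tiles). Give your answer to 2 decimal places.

|zone P∩zone Q|: x∈[4,8], y∈[0,5] → 4·5 = 20.

20.00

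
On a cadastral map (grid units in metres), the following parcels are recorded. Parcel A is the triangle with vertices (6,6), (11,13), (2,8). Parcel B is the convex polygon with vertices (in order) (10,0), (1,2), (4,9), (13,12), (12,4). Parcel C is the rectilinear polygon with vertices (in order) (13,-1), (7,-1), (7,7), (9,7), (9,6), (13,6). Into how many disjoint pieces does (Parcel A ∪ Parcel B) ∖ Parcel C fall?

(Parcel A ∪ Parcel B) ∖ Parcel C is a single connected region.

1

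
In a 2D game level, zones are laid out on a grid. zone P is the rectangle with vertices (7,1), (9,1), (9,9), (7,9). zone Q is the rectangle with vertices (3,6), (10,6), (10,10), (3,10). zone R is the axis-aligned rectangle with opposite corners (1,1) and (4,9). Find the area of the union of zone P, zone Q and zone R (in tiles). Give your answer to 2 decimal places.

59.00

By inclusion–exclusion:
Individual areas: |zone P| = 16, |zone Q| = 28, |zone R| = 24.
|zone P∩zone Q|: x∈[7,9], y∈[6,9] → 2·3 = 6.
|zone P∩zone R| = 0 (no overlap).
|zone Q∩zone R|: x∈[3,4], y∈[6,9] → 1·3 = 3.
|zone P∩zone Q∩zone R| = 0.
|zone P ∪ zone Q ∪ zone R| = 68 − 9 + 0 = 59.00.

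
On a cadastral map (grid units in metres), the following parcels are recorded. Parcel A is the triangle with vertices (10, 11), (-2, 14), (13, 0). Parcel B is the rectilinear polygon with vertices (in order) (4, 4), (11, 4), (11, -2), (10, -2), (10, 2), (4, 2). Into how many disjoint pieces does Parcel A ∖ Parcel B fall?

Parcel A ∖ Parcel B is a single connected region.

1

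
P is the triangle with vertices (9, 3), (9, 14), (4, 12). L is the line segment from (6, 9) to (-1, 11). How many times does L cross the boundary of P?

1

The segment meets the boundary at (5.604,9.113).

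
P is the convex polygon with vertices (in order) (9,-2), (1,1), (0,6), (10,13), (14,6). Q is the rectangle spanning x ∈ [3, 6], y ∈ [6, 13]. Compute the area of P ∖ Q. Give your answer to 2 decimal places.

|P| = 123.5, |P∩Q| = 9.45.
|P ∖ Q| = |P| − |P∩Q| = 123.5 − 9.45 = 114.05.

114.05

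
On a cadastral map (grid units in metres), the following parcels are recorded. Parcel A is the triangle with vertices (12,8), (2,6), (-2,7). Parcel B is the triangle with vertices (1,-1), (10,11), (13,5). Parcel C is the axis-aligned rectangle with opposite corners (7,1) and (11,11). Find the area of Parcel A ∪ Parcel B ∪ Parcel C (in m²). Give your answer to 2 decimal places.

67.41

By inclusion–exclusion:
Individual areas: |Parcel A| = 9, |Parcel B| = 45, |Parcel C| = 40.
|Parcel A∩Parcel B| = 1.4293.
|Parcel A∩Parcel C| = 1.5429.
|Parcel B∩Parcel C| = 25.
|Parcel A∩Parcel B∩Parcel C| = 1.3791.
|Parcel A ∪ Parcel B ∪ Parcel C| = 94 − 27.9721 + 1.3791 = 67.41.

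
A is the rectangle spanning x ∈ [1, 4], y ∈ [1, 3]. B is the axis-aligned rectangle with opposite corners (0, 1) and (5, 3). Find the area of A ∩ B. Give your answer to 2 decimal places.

|A∩B|: x∈[1,4], y∈[1,3] → 3·2 = 6.

6.00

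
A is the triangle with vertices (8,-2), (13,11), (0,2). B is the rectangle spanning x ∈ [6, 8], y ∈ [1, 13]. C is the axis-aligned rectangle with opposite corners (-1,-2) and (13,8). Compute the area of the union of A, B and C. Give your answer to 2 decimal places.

154.77

By inclusion–exclusion:
Individual areas: |A| = 62, |B| = 24, |C| = 140.
|A∩B| = 11.6923.
|A∩C| = 57.2308.
|B∩C|: x∈[6,8], y∈[1,8] → 2·7 = 14.
|A∩B∩C| = 11.6923.
|A ∪ B ∪ C| = 226 − 82.9231 + 11.6923 = 154.77.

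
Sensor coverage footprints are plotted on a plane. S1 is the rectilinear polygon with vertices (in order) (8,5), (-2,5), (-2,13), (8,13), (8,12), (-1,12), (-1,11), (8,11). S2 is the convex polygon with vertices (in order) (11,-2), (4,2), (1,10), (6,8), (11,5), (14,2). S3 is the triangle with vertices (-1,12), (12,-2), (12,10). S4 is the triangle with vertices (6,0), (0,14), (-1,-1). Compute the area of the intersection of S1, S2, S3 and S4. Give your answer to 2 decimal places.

The intersection is the polygon with vertices (1.862,9.655), (2.449,8.286), (1.097,9.742), (1,10).
By the shoelace formula its area is 0.59.

0.59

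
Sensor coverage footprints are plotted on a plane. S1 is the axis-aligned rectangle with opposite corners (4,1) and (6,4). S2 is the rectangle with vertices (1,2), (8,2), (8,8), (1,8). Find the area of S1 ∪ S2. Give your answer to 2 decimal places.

By inclusion–exclusion:
Individual areas: |S1| = 6, |S2| = 42.
|S1∩S2|: x∈[4,6], y∈[2,4] → 2·2 = 4.
|S1 ∪ S2| = 48 − 4 = 44.00.

44.00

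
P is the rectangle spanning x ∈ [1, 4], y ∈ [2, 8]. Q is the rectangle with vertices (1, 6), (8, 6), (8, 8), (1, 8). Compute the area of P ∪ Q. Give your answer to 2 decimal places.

26.00

By inclusion–exclusion:
Individual areas: |P| = 18, |Q| = 14.
|P∩Q|: x∈[1,4], y∈[6,8] → 3·2 = 6.
|P ∪ Q| = 32 − 6 = 26.00.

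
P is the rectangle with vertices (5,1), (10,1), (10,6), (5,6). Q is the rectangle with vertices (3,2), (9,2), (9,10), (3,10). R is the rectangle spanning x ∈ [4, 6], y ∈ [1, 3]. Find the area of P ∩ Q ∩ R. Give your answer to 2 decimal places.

The intersection is the polygon with vertices (5,2), (5,3), (6,3), (6,2).
By the shoelace formula its area is 1.00.

1.00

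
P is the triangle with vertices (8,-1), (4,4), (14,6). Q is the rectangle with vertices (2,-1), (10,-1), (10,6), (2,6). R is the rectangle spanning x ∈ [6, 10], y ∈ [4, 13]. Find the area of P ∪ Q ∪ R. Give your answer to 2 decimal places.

91.73

By inclusion–exclusion:
Individual areas: |P| = 29, |Q| = 56, |R| = 36.
|P∩Q| = 21.2667.
|P∩R| = 3.2.
|Q∩R|: x∈[6,10], y∈[4,6] → 4·2 = 8.
|P∩Q∩R| = 3.2.
|P ∪ Q ∪ R| = 121 − 32.4667 + 3.2 = 91.73.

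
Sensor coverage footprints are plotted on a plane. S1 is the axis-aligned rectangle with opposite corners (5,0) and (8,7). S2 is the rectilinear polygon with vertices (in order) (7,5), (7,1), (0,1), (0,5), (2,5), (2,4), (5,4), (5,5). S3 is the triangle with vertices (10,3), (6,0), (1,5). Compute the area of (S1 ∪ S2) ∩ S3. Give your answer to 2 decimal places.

14.22

|S1 ∪ S2| = 38.
|(S1 ∪ S2) ∩ S3| = 14.22.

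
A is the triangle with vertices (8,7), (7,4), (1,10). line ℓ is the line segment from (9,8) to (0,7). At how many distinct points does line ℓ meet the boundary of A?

The segment meets the boundary at (3.6,7.4), (6.353,7.706).

2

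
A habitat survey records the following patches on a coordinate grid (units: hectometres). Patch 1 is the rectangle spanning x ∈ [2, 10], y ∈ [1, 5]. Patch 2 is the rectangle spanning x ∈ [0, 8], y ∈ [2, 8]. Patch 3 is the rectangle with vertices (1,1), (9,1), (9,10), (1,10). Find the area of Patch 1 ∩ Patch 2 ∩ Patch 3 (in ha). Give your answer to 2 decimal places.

The intersection is the polygon with vertices (8,5), (8,2), (2,2), (2,5).
By the shoelace formula its area is 18.00.

18.00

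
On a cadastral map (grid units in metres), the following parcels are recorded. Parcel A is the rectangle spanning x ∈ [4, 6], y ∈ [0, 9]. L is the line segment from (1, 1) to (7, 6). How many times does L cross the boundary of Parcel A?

The segment meets the boundary at (6,5.167), (4,3.5).

2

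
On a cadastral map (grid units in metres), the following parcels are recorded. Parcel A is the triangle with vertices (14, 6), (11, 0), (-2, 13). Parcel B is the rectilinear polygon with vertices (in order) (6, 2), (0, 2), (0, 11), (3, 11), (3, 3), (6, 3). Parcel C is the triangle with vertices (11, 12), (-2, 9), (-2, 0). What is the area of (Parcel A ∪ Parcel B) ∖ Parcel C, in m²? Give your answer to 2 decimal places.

53.51

|Parcel A ∪ Parcel B| = 84.0402.
|(Parcel A ∪ Parcel B) ∩ Parcel C| = 30.5281.
|(Parcel A ∪ Parcel B) ∖ Parcel C| = 84.0402 − 30.5281 = 53.51.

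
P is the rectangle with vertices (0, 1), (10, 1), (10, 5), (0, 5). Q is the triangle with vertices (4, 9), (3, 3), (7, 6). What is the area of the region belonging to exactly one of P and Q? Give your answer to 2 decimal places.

|P| = 40, |Q| = 10.5, |P∩Q| = 2.3333.
|P △ Q| = |P| + |Q| − 2·|P∩Q| = 40 + 10.5 − 4.6667 = 45.83.

45.83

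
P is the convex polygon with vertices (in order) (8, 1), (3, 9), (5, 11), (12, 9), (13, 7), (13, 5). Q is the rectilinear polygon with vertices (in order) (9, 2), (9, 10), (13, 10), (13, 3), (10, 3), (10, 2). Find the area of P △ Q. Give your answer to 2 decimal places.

|P| = 58, |Q| = 29, |P∩Q| = 22.5607.
|P △ Q| = |P| + |Q| − 2·|P∩Q| = 58 + 29 − 45.1214 = 41.88.

41.88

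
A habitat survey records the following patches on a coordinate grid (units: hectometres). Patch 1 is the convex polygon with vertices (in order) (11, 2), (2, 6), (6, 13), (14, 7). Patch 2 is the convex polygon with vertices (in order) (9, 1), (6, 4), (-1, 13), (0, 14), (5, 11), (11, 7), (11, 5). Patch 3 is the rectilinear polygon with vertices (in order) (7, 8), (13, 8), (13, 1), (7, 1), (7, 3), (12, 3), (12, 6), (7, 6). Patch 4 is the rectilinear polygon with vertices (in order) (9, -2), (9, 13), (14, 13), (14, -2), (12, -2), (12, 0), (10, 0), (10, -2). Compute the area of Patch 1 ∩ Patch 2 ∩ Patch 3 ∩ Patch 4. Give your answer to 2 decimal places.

3.52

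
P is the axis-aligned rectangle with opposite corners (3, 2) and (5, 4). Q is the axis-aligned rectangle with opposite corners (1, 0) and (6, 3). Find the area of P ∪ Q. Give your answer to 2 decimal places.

By inclusion–exclusion:
Individual areas: |P| = 4, |Q| = 15.
|P∩Q|: x∈[3,5], y∈[2,3] → 2·1 = 2.
|P ∪ Q| = 19 − 2 = 17.00.

17.00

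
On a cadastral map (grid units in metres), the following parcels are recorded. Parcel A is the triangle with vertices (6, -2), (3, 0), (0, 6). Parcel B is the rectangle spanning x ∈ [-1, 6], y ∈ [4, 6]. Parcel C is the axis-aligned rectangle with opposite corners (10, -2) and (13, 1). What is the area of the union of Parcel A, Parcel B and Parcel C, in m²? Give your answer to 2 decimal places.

By inclusion–exclusion:
Individual areas: |Parcel A| = 6, |Parcel B| = 14, |Parcel C| = 9.
|Parcel A∩Parcel B| = 0.5.
|Parcel A∩Parcel C| = 0.
|Parcel B∩Parcel C| = 0 (no overlap).
|Parcel A∩Parcel B∩Parcel C| = 0.
|Parcel A ∪ Parcel B ∪ Parcel C| = 29 − 0.5 + 0 = 28.50.

28.50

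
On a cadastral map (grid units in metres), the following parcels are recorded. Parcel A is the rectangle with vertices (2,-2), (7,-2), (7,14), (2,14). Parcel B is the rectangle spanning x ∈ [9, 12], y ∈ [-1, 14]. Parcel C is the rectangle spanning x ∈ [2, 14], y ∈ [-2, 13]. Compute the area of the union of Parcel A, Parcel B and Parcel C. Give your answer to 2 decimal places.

188.00

By inclusion–exclusion:
Individual areas: |Parcel A| = 80, |Parcel B| = 45, |Parcel C| = 180.
|Parcel A∩Parcel B| = 0 (no overlap).
|Parcel A∩Parcel C|: x∈[2,7], y∈[-2,13] → 5·15 = 75.
|Parcel B∩Parcel C|: x∈[9,12], y∈[-1,13] → 3·14 = 42.
|Parcel A∩Parcel B∩Parcel C| = 0.
|Parcel A ∪ Parcel B ∪ Parcel C| = 305 − 117 + 0 = 188.00.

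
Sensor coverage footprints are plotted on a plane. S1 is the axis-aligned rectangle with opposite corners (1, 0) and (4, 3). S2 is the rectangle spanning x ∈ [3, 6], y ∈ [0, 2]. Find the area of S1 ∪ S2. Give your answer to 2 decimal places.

13.00

By inclusion–exclusion:
Individual areas: |S1| = 9, |S2| = 6.
|S1∩S2|: x∈[3,4], y∈[0,2] → 1·2 = 2.
|S1 ∪ S2| = 15 − 2 = 13.00.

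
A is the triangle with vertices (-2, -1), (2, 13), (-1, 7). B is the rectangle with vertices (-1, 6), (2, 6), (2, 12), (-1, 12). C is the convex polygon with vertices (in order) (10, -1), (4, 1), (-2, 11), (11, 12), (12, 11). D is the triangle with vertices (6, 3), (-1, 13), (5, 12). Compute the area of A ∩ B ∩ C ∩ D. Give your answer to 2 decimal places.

0.49

The intersection is the polygon with vertices (1.506,11.27), (1.13,9.957), (0.75,10.5), (1.12,11.24).
By the shoelace formula its area is 0.49.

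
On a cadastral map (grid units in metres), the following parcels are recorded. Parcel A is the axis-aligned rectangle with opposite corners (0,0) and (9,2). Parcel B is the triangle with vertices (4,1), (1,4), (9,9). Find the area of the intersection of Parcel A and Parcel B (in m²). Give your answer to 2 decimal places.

0.81

The intersection is the polygon with vertices (4.625,2), (4,1), (3,2).
By the shoelace formula its area is 0.81.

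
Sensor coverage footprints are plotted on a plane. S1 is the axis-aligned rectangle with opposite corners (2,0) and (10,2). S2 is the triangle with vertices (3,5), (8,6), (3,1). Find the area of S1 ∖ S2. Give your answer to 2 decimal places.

|S1| = 16, |S1∩S2| = 0.5.
|S1 ∖ S2| = |S1| − |S1∩S2| = 16 − 0.5 = 15.50.

15.50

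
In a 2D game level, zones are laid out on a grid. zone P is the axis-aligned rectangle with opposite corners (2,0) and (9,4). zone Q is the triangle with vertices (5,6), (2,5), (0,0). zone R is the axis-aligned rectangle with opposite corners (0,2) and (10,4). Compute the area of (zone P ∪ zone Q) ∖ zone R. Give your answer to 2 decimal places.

17.90

|zone P ∪ zone Q| = 33.4333.
|(zone P ∪ zone Q) ∩ zone R| = 15.5333.
|(zone P ∪ zone Q) ∖ zone R| = 33.4333 − 15.5333 = 17.90.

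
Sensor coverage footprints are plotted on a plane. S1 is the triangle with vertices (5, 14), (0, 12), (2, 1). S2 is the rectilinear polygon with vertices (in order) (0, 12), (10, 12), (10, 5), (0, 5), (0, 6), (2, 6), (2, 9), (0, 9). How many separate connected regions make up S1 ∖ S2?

3

S1 ∖ S2 splits into 3 disjoint pieces (area 4.5385, area 3.5455, area 3.3007).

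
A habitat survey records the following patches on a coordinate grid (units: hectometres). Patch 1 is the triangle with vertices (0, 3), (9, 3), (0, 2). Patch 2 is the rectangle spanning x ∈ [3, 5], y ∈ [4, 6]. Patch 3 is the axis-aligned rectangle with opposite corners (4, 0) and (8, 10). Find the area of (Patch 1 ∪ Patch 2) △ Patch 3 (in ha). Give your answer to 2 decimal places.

41.83

|Patch 1 ∪ Patch 2| = 8.5.
|(Patch 1 ∪ Patch 2) ∩ Patch 3| = 3.3333.
|(Patch 1 ∪ Patch 2) △ Patch 3| = 8.5 + 40 − 6.6667 = 41.83.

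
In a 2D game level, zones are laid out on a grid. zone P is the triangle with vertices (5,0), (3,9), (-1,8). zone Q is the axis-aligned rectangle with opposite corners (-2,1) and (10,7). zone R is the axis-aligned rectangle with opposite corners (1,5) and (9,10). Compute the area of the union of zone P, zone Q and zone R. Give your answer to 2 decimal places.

98.39

By inclusion–exclusion:
Individual areas: |zone P| = 19, |zone Q| = 72, |zone R| = 40.
|zone P∩zone Q| = 12.6667.
|zone P∩zone R| = 9.2361.
|zone Q∩zone R|: x∈[1,9], y∈[5,7] → 8·2 = 16.
|zone P∩zone Q∩zone R| = 5.2917.
|zone P ∪ zone Q ∪ zone R| = 131 − 37.9028 + 5.2917 = 98.39.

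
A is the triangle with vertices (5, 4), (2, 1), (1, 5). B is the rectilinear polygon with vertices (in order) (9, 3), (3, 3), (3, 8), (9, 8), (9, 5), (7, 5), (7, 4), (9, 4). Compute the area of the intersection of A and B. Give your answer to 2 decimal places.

2.00

The intersection is the polygon with vertices (4,3), (3,3), (3,4.5), (5,4).
By the shoelace formula its area is 2.00.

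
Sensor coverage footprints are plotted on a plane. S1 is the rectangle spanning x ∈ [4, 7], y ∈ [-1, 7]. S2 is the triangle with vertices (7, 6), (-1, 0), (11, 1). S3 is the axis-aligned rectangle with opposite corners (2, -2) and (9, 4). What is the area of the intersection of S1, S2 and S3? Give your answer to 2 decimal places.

10.33

The intersection is the polygon with vertices (4,0.417), (4,3.75), (4.333,4), (7,4), (7,0.667).
By the shoelace formula its area is 10.33.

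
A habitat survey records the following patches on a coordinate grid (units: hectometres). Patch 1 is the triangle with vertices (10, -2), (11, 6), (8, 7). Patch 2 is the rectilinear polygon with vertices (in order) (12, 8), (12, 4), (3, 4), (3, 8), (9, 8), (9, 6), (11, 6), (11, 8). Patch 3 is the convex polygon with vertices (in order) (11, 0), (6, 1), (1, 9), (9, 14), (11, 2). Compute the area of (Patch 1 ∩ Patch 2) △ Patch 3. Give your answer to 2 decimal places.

|Patch 1 ∩ Patch 2| = 5.5833.
|(Patch 1 ∩ Patch 2) ∩ Patch 3| = 4.8333.
|(Patch 1 ∩ Patch 2) △ Patch 3| = 5.5833 + 80.5 − 9.6667 = 76.42.

76.42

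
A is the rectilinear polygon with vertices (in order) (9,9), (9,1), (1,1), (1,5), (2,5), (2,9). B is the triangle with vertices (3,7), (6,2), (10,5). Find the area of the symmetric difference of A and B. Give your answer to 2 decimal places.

|A| = 60, |B| = 14.5, |A∩B| = 13.9821.
|A △ B| = |A| + |B| − 2·|A∩B| = 60 + 14.5 − 27.9643 = 46.54.

46.54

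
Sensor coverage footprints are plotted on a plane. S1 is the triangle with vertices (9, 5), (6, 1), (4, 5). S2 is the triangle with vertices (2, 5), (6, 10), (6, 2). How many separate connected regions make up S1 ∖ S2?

1

S1 ∖ S2 is a single connected region.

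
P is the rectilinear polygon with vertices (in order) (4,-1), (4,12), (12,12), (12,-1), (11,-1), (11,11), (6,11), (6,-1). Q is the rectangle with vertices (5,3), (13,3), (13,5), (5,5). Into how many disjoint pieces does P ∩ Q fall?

2

P ∩ Q splits into 2 disjoint pieces (area 2, area 2).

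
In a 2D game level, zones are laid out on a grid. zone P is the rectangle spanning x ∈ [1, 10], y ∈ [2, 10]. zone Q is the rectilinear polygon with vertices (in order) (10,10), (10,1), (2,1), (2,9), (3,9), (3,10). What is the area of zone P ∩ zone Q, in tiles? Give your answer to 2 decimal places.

The intersection is the polygon with vertices (10,2), (2,2), (2,9), (3,9), (3,10), (10,10).
By the shoelace formula its area is 63.00.

63.00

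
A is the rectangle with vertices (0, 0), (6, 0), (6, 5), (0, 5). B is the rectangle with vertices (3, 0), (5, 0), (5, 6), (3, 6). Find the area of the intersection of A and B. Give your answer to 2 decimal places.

|A∩B|: x∈[3,5], y∈[0,5] → 2·5 = 10.

10.00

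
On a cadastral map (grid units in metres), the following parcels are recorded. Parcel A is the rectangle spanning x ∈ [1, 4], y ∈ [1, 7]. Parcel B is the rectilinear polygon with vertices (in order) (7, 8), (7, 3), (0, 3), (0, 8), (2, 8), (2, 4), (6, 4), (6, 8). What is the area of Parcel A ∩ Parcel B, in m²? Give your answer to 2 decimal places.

6.00

The intersection is the polygon with vertices (4,3), (1,3), (1,7), (2,7), (2,4), (4,4).
By the shoelace formula its area is 6.00.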